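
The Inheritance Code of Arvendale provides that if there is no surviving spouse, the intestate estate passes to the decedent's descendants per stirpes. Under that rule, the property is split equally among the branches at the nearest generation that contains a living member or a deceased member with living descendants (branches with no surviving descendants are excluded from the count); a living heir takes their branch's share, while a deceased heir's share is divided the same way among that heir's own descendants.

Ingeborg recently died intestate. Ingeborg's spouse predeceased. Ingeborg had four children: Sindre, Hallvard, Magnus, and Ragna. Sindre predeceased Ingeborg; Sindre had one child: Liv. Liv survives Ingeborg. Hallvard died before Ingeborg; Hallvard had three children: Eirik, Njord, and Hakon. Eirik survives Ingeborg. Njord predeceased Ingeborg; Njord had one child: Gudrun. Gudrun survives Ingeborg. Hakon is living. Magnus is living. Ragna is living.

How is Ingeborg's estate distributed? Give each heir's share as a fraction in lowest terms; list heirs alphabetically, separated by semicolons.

Eirik 1/12; Gudrun 1/12; Hakon 1/12; Liv 1/4; Magnus 1/4; Ragna 1/4

There is no surviving spouse, so the entire estate passes to Ingeborg's descendants per stirpes.
The estate is divided into 4 equal shares of 1/4 among Sindre, Hallvard, Magnus, Ragna.
Sindre predeceased; the 1/4 allotted to Sindre's branch passes to Sindre's issue by representation.
Liv is the sole taker at this level and receives the full 1/4.
Hallvard predeceased; the 1/4 allotted to Hallvard's branch passes to Hallvard's issue by representation.
The 1/4 is divided into 3 equal shares of 1/12 among Eirik, Njord, Hakon.
Eirik is living and takes 1/12.
Njord predeceased; the 1/12 allotted to Njord's branch passes to Njord's issue by representation.
Gudrun is the sole taker at this level and receives the full 1/12.
Hakon is living and takes 1/12.
Magnus is living and takes 1/4.
Ragna is living and takes 1/4.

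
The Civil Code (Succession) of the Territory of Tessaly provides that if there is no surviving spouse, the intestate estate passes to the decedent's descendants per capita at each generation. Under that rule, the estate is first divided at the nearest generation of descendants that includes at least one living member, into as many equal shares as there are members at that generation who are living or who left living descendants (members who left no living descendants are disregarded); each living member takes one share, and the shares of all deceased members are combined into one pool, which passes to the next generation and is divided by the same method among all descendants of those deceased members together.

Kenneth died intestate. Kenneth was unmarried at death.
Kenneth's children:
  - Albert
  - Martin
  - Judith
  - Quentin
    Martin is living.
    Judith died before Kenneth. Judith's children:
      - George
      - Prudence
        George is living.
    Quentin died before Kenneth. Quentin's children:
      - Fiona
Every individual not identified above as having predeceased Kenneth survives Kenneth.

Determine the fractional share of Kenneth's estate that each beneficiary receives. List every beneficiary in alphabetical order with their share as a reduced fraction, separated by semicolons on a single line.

Albert 1/4; Fiona 1/6; George 1/6; Martin 1/4; Prudence 1/6

There is no surviving spouse, so the entire estate passes to Kenneth's descendants per capita at each generation.
At generation 1 (Albert, Martin, Judith, Quentin) there are 4 shares of (1)/4 = 1/4 each.
Living: Albert and Martin — each takes 1/4.
Deceased: Judith and Quentin. Their combined 1/2 is pooled and carried to generation 2.
At generation 2 (George, Prudence, Fiona) there are 3 shares of (1/2)/3 = 1/6 each.
Living: George, Prudence, and Fiona — each takes 1/6.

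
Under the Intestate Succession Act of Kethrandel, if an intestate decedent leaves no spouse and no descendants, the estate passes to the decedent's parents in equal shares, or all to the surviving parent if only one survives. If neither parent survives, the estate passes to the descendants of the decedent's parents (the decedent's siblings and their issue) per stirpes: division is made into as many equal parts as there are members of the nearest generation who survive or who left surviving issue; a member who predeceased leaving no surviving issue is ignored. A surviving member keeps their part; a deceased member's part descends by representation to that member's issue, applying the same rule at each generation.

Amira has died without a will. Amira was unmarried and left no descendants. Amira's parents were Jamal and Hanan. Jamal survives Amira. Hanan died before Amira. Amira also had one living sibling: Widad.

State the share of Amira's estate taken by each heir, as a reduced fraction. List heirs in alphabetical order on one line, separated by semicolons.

Only one parent, Jamal, survives, so Jamal takes the entire estate. The siblings take nothing because a surviving parent has priority.

Jamal 1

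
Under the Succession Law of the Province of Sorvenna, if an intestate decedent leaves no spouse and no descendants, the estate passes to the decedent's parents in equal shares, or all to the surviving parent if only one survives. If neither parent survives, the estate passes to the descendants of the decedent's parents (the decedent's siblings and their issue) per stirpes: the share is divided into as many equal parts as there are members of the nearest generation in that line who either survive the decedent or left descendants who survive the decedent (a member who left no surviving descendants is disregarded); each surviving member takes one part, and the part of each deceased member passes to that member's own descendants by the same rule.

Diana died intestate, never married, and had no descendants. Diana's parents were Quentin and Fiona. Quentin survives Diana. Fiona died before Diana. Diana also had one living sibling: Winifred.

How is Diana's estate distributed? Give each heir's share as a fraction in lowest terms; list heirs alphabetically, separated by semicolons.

Only one parent, Quentin, survives, so Quentin takes the entire estate. The siblings take nothing because a surviving parent has priority.

Quentin 1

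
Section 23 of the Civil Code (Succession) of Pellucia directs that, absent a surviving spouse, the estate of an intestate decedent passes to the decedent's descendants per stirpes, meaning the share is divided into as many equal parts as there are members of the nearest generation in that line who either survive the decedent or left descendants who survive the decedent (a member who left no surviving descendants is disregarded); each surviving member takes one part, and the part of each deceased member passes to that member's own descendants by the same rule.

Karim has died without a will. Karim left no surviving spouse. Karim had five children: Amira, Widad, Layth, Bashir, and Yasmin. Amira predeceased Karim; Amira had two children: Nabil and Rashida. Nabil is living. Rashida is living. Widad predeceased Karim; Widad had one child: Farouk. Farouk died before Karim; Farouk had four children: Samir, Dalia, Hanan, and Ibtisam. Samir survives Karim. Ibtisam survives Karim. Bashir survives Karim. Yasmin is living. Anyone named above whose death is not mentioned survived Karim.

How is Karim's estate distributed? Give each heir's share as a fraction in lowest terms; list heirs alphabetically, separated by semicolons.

Bashir 1/5; Dalia 1/20; Hanan 1/20; Ibtisam 1/20; Layth 1/5; Nabil 1/10; Rashida 1/10; Samir 1/20; Yasmin 1/5

There is no surviving spouse, so the entire estate passes to Karim's descendants per stirpes.
The estate is divided into 5 equal shares of 1/5 among Amira, Widad, Layth, Bashir, Yasmin.
Amira predeceased; the 1/5 allotted to Amira's branch passes to Amira's issue by representation.
The 1/5 is divided into 2 equal shares of 1/10 among Nabil, Rashida.
Nabil is living and takes 1/10.
Rashida is living and takes 1/10.
Widad predeceased; the 1/5 allotted to Widad's branch passes to Widad's issue by representation.
Farouk's line is the sole branch at this level, so the full 1/5 passes to Farouk's issue by representation.
The 1/5 is divided into 4 equal shares of 1/20 among Samir, Dalia, Hanan, Ibtisam.
Samir is living and takes 1/20.
Dalia is living and takes 1/20.
Hanan is living and takes 1/20.
Ibtisam is living and takes 1/20.
Layth is living and takes 1/5.
Bashir is living and takes 1/5.
Yasmin is living and takes 1/5.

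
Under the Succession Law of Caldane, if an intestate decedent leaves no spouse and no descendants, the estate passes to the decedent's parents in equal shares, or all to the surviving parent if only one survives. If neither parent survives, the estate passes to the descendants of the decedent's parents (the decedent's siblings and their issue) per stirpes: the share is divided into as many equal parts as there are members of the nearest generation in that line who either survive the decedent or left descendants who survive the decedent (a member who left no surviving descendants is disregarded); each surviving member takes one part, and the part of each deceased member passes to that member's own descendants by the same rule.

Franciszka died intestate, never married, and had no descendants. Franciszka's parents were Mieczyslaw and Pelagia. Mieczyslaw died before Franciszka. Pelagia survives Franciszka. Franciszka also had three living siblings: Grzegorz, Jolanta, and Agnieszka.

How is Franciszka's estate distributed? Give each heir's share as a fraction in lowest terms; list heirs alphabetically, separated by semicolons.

Only one parent, Pelagia, survives, so Pelagia takes the entire estate. The siblings take nothing because a surviving parent has priority.

Pelagia 1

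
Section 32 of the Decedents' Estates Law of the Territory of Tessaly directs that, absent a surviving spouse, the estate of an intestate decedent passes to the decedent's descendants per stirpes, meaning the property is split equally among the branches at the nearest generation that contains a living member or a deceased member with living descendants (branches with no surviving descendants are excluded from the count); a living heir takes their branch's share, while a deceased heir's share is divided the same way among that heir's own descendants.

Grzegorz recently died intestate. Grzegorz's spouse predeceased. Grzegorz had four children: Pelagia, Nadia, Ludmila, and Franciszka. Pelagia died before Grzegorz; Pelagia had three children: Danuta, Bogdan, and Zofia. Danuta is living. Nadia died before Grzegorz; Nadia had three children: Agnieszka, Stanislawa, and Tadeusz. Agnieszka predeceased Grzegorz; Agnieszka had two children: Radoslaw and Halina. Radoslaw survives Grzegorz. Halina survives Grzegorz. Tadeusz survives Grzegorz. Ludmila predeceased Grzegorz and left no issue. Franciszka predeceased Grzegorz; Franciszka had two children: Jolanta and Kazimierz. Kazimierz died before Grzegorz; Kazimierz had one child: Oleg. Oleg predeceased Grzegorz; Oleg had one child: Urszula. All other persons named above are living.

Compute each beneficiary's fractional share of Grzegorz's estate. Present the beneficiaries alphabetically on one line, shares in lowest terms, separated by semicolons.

Bogdan 1/9; Danuta 1/9; Halina 1/18; Jolanta 1/6; Radoslaw 1/18; Stanislawa 1/9; Tadeusz 1/9; Urszula 1/6; Zofia 1/9

There is no surviving spouse, so the entire estate passes to Grzegorz's descendants per stirpes.
Ludmila left no surviving issue, so that branch lapses and is disregarded.
The estate is divided into 3 equal shares of 1/3 among Pelagia, Nadia, Franciszka.
Pelagia predeceased; the 1/3 allotted to Pelagia's branch passes to Pelagia's issue by representation.
The 1/3 is divided into 3 equal shares of 1/9 among Danuta, Bogdan, Zofia.
Danuta is living and takes 1/9.
Bogdan is living and takes 1/9.
Zofia is living and takes 1/9.
Nadia predeceased; the 1/3 allotted to Nadia's branch passes to Nadia's issue by representation.
The 1/3 is divided into 3 equal shares of 1/9 among Agnieszka, Stanislawa, Tadeusz.
Agnieszka predeceased; the 1/9 allotted to Agnieszka's branch passes to Agnieszka's issue by representation.
The 1/9 is divided into 2 equal shares of 1/18 among Radoslaw, Halina.
Radoslaw is living and takes 1/18.
Halina is living and takes 1/18.
Stanislawa is living and takes 1/9.
Tadeusz is living and takes 1/9.
Franciszka predeceased; the 1/3 allotted to Franciszka's branch passes to Franciszka's issue by representation.
The 1/3 is divided into 2 equal shares of 1/6 among Jolanta, Kazimierz.
Jolanta is living and takes 1/6.
Kazimierz predeceased; the 1/6 allotted to Kazimierz's branch passes to Kazimierz's issue by representation.
Oleg's line is the sole branch at this level, so the full 1/6 passes to Oleg's issue by representation.
Urszula is the sole taker at this level and receives the full 1/6.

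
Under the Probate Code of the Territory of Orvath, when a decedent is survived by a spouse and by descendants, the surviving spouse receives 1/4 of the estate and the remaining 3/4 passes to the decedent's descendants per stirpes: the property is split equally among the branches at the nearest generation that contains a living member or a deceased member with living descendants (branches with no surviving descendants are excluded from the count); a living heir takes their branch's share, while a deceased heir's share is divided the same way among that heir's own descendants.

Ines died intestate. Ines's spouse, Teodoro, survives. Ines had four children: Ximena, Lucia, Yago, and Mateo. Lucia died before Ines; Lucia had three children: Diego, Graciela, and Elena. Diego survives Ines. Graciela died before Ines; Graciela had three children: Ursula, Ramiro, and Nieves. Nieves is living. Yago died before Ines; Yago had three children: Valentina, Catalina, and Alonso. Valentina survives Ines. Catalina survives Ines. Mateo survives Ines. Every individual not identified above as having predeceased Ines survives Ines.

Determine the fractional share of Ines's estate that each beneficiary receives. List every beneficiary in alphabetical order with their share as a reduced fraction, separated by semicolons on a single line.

Alonso 1/16; Catalina 1/16; Diego 1/16; Elena 1/16; Mateo 3/16; Nieves 1/48; Ramiro 1/48; Teodoro 1/4; Ursula 1/48; Valentina 1/16; Ximena 3/16

Teodoro, as surviving spouse, takes 1/4.
The remaining 3/4 passes to Ines's descendants per stirpes.
The 3/4 is divided into 4 equal shares of 3/16 among Ximena, Lucia, Yago, Mateo.
Ximena is living and takes 3/16.
Lucia predeceased; the 3/16 allotted to Lucia's branch passes to Lucia's issue by representation.
The 3/16 is divided into 3 equal shares of 1/16 among Diego, Graciela, Elena.
Diego is living and takes 1/16.
Graciela predeceased; the 1/16 allotted to Graciela's branch passes to Graciela's issue by representation.
The 1/16 is divided into 3 equal shares of 1/48 among Ursula, Ramiro, Nieves.
Ursula is living and takes 1/48.
Ramiro is living and takes 1/48.
Nieves is living and takes 1/48.
Elena is living and takes 1/16.
Yago predeceased; the 3/16 allotted to Yago's branch passes to Yago's issue by representation.
The 3/16 is divided into 3 equal shares of 1/16 among Valentina, Catalina, Alonso.
Valentina is living and takes 1/16.
Catalina is living and takes 1/16.
Alonso is living and takes 1/16.
Mateo is living and takes 3/16.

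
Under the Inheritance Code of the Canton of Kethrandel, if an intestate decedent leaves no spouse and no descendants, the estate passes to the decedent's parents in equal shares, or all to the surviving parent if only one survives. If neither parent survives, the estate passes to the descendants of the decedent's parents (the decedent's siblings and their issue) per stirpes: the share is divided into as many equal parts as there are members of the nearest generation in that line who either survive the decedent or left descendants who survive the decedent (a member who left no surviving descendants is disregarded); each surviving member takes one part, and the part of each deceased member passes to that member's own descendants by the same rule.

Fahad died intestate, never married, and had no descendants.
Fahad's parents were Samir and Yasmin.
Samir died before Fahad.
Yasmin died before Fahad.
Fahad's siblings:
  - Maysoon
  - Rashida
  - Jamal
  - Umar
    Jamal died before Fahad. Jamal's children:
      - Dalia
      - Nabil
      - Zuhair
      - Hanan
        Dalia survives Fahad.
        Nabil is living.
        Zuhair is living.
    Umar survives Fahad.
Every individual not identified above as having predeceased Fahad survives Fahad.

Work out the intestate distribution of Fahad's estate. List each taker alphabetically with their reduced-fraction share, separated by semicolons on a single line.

Dalia 1/16; Hanan 1/16; Maysoon 1/4; Nabil 1/16; Rashida 1/4; Umar 1/4; Zuhair 1/16

Neither parent survives and there are no descendants, so the estate passes to Fahad's siblings and their issue per stirpes.
The estate is divided into 4 equal shares of 1/4 among Maysoon, Rashida, Jamal, Umar.
Maysoon is living and takes 1/4.
Rashida is living and takes 1/4.
Jamal predeceased; the 1/4 allotted to Jamal's branch passes to Jamal's issue by representation.
The 1/4 is divided into 4 equal shares of 1/16 among Dalia, Nabil, Zuhair, Hanan.
Dalia is living and takes 1/16.
Nabil is living and takes 1/16.
Zuhair is living and takes 1/16.
Hanan is living and takes 1/16.
Umar is living and takes 1/4.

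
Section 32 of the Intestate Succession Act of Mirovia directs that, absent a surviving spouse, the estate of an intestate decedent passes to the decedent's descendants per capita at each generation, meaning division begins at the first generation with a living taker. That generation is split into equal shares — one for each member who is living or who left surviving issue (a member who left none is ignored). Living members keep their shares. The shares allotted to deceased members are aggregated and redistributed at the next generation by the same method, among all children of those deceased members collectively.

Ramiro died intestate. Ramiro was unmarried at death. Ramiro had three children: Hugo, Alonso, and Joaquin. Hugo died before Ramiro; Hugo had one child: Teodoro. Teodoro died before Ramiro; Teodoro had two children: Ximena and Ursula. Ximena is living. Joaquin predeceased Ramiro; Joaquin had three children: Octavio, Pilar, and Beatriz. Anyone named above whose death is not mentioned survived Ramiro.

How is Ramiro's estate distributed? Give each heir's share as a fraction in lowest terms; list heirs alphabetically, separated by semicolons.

Alonso 1/3; Beatriz 1/6; Octavio 1/6; Pilar 1/6; Ursula 1/12; Ximena 1/12

There is no surviving spouse, so the entire estate passes to Ramiro's descendants per capita at each generation.
At generation 1 (Hugo, Alonso, Joaquin) there are 3 shares of (1)/3 = 1/3 each.
Living: Alonso — each takes 1/3.
Deceased: Hugo and Joaquin. Their combined 2/3 is pooled and carried to generation 2.
At generation 2 (Teodoro, Octavio, Pilar, Beatriz) there are 4 shares of (2/3)/4 = 1/6 each.
Living: Octavio, Pilar, and Beatriz — each takes 1/6.
Deceased: Teodoro. That 1/6 share is carried to generation 3.
At generation 3 (Ximena, Ursula) there are 2 shares of (1/6)/2 = 1/12 each.
Living: Ximena and Ursula — each takes 1/12.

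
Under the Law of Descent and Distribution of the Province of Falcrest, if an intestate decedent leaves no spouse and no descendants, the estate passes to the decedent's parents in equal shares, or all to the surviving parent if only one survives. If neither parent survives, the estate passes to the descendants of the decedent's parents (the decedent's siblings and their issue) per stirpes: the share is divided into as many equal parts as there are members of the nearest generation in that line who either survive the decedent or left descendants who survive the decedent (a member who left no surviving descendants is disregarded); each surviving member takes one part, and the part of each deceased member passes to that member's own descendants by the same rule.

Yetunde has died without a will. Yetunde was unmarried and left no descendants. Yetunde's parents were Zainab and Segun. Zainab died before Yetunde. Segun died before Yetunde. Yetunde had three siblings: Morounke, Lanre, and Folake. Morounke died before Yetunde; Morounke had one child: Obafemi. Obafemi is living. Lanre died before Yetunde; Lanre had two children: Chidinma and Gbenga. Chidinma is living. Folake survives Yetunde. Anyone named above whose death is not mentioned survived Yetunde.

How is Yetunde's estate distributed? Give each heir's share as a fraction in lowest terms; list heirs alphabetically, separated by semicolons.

Neither parent survives and there are no descendants, so the estate passes to Yetunde's siblings and their issue per stirpes.
The estate is divided into 3 equal shares of 1/3 among Morounke, Lanre, Folake.
Morounke predeceased; the 1/3 allotted to Morounke's branch passes to Morounke's issue by representation.
Obafemi is the sole taker at this level and receives the full 1/3.
Lanre predeceased; the 1/3 allotted to Lanre's branch passes to Lanre's issue by representation.
The 1/3 is divided into 2 equal shares of 1/6 among Chidinma, Gbenga.
Chidinma is living and takes 1/6.
Gbenga is living and takes 1/6.
Folake is living and takes 1/3.

Chidinma 1/6; Folake 1/3; Gbenga 1/6; Obafemi 1/3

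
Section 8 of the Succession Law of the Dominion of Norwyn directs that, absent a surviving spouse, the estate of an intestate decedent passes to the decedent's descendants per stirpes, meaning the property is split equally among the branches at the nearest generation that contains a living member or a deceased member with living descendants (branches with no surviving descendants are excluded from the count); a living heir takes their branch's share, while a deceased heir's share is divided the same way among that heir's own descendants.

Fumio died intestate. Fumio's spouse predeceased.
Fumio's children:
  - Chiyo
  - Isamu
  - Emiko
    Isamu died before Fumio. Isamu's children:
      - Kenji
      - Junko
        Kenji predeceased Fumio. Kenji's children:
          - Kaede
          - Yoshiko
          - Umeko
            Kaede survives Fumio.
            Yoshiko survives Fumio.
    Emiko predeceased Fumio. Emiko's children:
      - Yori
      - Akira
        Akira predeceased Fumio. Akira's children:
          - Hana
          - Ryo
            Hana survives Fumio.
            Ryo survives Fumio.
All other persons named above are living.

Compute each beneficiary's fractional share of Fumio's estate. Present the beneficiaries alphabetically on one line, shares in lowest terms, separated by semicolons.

There is no surviving spouse, so the entire estate passes to Fumio's descendants per stirpes.
The estate is divided into 3 equal shares of 1/3 among Chiyo, Isamu, Emiko.
Chiyo is living and takes 1/3.
Isamu predeceased; the 1/3 allotted to Isamu's branch passes to Isamu's issue by representation.
The 1/3 is divided into 2 equal shares of 1/6 among Kenji, Junko.
Kenji predeceased; the 1/6 allotted to Kenji's branch passes to Kenji's issue by representation.
The 1/6 is divided into 3 equal shares of 1/18 among Kaede, Yoshiko, Umeko.
Kaede is living and takes 1/18.
Yoshiko is living and takes 1/18.
Umeko is living and takes 1/18.
Junko is living and takes 1/6.
Emiko predeceased; the 1/3 allotted to Emiko's branch passes to Emiko's issue by representation.
The 1/3 is divided into 2 equal shares of 1/6 among Yori, Akira.
Yori is living and takes 1/6.
Akira predeceased; the 1/6 allotted to Akira's branch passes to Akira's issue by representation.
The 1/6 is divided into 2 equal shares of 1/12 among Hana, Ryo.
Hana is living and takes 1/12.
Ryo is living and takes 1/12.

Chiyo 1/3; Hana 1/12; Junko 1/6; Kaede 1/18; Ryo 1/12; Umeko 1/18; Yori 1/6; Yoshiko 1/18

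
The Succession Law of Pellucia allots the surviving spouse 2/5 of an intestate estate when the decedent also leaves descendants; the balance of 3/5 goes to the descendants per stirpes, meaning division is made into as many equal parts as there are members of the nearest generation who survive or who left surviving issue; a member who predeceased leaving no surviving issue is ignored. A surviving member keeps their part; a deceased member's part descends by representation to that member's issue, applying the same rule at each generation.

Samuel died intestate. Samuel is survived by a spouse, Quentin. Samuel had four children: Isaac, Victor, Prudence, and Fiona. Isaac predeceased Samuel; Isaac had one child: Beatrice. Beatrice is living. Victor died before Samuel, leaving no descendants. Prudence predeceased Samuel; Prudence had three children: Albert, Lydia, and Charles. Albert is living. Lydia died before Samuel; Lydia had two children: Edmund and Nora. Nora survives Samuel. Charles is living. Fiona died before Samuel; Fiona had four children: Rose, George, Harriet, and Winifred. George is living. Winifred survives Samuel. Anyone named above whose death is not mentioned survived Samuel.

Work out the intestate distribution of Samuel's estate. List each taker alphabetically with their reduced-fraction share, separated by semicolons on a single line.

Albert 1/15; Beatrice 1/5; Charles 1/15; Edmund 1/30; George 1/20; Harriet 1/20; Nora 1/30; Quentin 2/5; Rose 1/20; Winifred 1/20

Quentin, as surviving spouse, takes 2/5.
The remaining 3/5 passes to Samuel's descendants per stirpes.
Victor left no surviving issue, so that branch lapses and is disregarded.
The 3/5 is divided into 3 equal shares of 1/5 among Isaac, Prudence, Fiona.
Isaac predeceased; the 1/5 allotted to Isaac's branch passes to Isaac's issue by representation.
Beatrice is the sole taker at this level and receives the full 1/5.
Prudence predeceased; the 1/5 allotted to Prudence's branch passes to Prudence's issue by representation.
The 1/5 is divided into 3 equal shares of 1/15 among Albert, Lydia, Charles.
Albert is living and takes 1/15.
Lydia predeceased; the 1/15 allotted to Lydia's branch passes to Lydia's issue by representation.
The 1/15 is divided into 2 equal shares of 1/30 among Edmund, Nora.
Edmund is living and takes 1/30.
Nora is living and takes 1/30.
Charles is living and takes 1/15.
Fiona predeceased; the 1/5 allotted to Fiona's branch passes to Fiona's issue by representation.
The 1/5 is divided into 4 equal shares of 1/20 among Rose, George, Harriet, Winifred.
Rose is living and takes 1/20.
George is living and takes 1/20.
Harriet is living and takes 1/20.
Winifred is living and takes 1/20.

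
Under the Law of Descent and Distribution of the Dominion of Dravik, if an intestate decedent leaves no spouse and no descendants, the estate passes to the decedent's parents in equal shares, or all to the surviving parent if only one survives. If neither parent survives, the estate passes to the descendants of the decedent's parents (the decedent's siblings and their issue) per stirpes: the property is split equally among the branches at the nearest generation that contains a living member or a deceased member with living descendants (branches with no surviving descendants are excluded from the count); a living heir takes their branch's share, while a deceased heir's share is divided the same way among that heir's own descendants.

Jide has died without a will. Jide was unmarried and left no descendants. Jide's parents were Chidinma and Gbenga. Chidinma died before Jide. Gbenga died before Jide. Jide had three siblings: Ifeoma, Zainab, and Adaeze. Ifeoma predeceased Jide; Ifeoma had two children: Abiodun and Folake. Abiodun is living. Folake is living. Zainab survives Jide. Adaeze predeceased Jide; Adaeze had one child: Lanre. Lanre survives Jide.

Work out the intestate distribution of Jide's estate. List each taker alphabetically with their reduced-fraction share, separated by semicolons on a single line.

Neither parent survives and there are no descendants, so the estate passes to Jide's siblings and their issue per stirpes.
The estate is divided into 3 equal shares of 1/3 among Ifeoma, Zainab, Adaeze.
Ifeoma predeceased; the 1/3 allotted to Ifeoma's branch passes to Ifeoma's issue by representation.
The 1/3 is divided into 2 equal shares of 1/6 among Abiodun, Folake.
Abiodun is living and takes 1/6.
Folake is living and takes 1/6.
Zainab is living and takes 1/3.
Adaeze predeceased; the 1/3 allotted to Adaeze's branch passes to Adaeze's issue by representation.
Lanre is the sole taker at this level and receives the full 1/3.

Abiodun 1/6; Folake 1/6; Lanre 1/3; Zainab 1/3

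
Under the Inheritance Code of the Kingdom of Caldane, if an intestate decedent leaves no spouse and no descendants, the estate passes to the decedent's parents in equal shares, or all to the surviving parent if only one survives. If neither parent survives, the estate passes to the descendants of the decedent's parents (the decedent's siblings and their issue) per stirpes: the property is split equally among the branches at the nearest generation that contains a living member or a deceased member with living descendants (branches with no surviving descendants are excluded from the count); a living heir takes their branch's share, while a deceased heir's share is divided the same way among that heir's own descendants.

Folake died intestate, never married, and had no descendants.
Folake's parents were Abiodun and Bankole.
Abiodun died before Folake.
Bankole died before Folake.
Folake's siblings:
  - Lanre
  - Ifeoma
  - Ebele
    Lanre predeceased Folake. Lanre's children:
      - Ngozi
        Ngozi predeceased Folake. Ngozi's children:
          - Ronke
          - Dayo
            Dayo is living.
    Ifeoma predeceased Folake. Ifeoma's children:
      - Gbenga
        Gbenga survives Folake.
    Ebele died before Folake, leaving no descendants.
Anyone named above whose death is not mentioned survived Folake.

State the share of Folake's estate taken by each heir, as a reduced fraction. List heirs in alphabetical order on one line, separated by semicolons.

Dayo 1/4; Gbenga 1/2; Ronke 1/4

Neither parent survives and there are no descendants, so the estate passes to Folake's siblings and their issue per stirpes.
Ebele left no surviving issue, so that branch lapses and is disregarded.
The estate is divided into 2 equal shares of 1/2 among Lanre, Ifeoma.
Lanre predeceased; the 1/2 allotted to Lanre's branch passes to Lanre's issue by representation.
Ngozi's line is the sole branch at this level, so the full 1/2 passes to Ngozi's issue by representation.
The 1/2 is divided into 2 equal shares of 1/4 among Ronke, Dayo.
Ronke is living and takes 1/4.
Dayo is living and takes 1/4.
Ifeoma predeceased; the 1/2 allotted to Ifeoma's branch passes to Ifeoma's issue by representation.
Gbenga is the sole taker at this level and receives the full 1/2.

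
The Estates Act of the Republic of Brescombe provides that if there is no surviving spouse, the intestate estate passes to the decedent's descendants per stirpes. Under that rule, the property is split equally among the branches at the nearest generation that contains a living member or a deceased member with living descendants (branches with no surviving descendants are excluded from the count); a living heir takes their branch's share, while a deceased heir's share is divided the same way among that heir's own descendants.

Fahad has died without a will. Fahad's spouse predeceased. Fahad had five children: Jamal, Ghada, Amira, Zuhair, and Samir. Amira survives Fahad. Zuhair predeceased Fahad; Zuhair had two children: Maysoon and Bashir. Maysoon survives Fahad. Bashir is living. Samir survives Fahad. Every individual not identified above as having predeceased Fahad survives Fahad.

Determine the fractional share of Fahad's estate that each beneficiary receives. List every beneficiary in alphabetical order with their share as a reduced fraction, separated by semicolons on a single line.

Amira 1/5; Bashir 1/10; Ghada 1/5; Jamal 1/5; Maysoon 1/10; Samir 1/5

There is no surviving spouse, so the entire estate passes to Fahad's descendants per stirpes.
The estate is divided into 5 equal shares of 1/5 among Jamal, Ghada, Amira, Zuhair, Samir.
Jamal is living and takes 1/5.
Ghada is living and takes 1/5.
Amira is living and takes 1/5.
Zuhair predeceased; the 1/5 allotted to Zuhair's branch passes to Zuhair's issue by representation.
The 1/5 is divided into 2 equal shares of 1/10 among Maysoon, Bashir.
Maysoon is living and takes 1/10.
Bashir is living and takes 1/10.
Samir is living and takes 1/5.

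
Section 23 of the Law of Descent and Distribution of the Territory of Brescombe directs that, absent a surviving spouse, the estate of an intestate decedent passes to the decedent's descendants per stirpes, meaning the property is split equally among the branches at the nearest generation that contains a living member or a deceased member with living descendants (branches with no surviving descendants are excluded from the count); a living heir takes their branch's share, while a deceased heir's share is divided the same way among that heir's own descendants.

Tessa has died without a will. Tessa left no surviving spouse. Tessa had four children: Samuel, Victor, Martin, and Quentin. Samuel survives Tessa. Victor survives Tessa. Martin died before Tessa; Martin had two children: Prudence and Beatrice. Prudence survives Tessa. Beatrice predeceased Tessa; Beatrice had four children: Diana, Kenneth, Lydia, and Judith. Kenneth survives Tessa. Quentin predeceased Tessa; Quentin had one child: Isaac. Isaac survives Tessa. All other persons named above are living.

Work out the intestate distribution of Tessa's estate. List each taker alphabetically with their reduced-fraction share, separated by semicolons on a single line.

There is no surviving spouse, so the entire estate passes to Tessa's descendants per stirpes.
The estate is divided into 4 equal shares of 1/4 among Samuel, Victor, Martin, Quentin.
Samuel is living and takes 1/4.
Victor is living and takes 1/4.
Martin predeceased; the 1/4 allotted to Martin's branch passes to Martin's issue by representation.
The 1/4 is divided into 2 equal shares of 1/8 among Prudence, Beatrice.
Prudence is living and takes 1/8.
Beatrice predeceased; the 1/8 allotted to Beatrice's branch passes to Beatrice's issue by representation.
The 1/8 is divided into 4 equal shares of 1/32 among Diana, Kenneth, Lydia, Judith.
Diana is living and takes 1/32.
Kenneth is living and takes 1/32.
Lydia is living and takes 1/32.
Judith is living and takes 1/32.
Quentin predeceased; the 1/4 allotted to Quentin's branch passes to Quentin's issue by representation.
Isaac is the sole taker at this level and receives the full 1/4.

Diana 1/32; Isaac 1/4; Judith 1/32; Kenneth 1/32; Lydia 1/32; Prudence 1/8; Samuel 1/4; Victor 1/4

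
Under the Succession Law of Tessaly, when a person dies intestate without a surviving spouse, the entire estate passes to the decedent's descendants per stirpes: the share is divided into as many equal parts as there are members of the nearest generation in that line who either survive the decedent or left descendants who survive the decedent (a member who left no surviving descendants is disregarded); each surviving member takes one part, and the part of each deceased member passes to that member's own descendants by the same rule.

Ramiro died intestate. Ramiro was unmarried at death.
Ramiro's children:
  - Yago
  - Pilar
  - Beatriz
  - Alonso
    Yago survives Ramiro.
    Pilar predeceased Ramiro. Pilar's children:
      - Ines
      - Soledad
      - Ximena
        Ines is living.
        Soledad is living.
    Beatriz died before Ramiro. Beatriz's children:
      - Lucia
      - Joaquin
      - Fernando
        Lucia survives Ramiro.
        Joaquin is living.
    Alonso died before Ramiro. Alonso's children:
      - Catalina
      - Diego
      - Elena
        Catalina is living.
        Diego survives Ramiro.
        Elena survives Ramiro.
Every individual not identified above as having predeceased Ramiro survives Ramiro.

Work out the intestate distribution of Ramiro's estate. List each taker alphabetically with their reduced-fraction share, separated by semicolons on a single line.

Catalina 1/12; Diego 1/12; Elena 1/12; Fernando 1/12; Ines 1/12; Joaquin 1/12; Lucia 1/12; Soledad 1/12; Ximena 1/12; Yago 1/4

There is no surviving spouse, so the entire estate passes to Ramiro's descendants per stirpes.
The estate is divided into 4 equal shares of 1/4 among Yago, Pilar, Beatriz, Alonso.
Yago is living and takes 1/4.
Pilar predeceased; the 1/4 allotted to Pilar's branch passes to Pilar's issue by representation.
The 1/4 is divided into 3 equal shares of 1/12 among Ines, Soledad, Ximena.
Ines is living and takes 1/12.
Soledad is living and takes 1/12.
Ximena is living and takes 1/12.
Beatriz predeceased; the 1/4 allotted to Beatriz's branch passes to Beatriz's issue by representation.
The 1/4 is divided into 3 equal shares of 1/12 among Lucia, Joaquin, Fernando.
Lucia is living and takes 1/12.
Joaquin is living and takes 1/12.
Fernando is living and takes 1/12.
Alonso predeceased; the 1/4 allotted to Alonso's branch passes to Alonso's issue by representation.
The 1/4 is divided into 3 equal shares of 1/12 among Catalina, Diego, Elena.
Catalina is living and takes 1/12.
Diego is living and takes 1/12.
Elena is living and takes 1/12.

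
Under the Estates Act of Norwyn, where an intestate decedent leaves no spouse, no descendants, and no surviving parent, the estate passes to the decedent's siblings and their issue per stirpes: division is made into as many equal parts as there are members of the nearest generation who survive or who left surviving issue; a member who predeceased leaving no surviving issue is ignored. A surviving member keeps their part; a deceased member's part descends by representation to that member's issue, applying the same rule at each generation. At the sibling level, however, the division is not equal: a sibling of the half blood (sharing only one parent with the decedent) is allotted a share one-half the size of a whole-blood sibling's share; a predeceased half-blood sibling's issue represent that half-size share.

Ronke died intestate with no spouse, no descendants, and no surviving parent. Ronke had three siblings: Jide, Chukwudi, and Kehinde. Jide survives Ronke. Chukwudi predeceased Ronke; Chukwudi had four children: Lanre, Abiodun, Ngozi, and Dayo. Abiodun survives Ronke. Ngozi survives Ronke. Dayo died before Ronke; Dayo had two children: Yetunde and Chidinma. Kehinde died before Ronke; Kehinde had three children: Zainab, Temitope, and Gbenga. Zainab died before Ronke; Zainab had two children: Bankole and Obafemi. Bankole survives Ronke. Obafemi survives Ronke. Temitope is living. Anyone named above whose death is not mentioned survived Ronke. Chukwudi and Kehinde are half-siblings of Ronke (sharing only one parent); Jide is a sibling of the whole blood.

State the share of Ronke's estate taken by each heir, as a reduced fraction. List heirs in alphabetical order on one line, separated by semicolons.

No spouse, descendants, or parent survives, so the estate passes to Ronke's siblings per stirpes.
Half-blood siblings count for one-half the weight of whole-blood siblings at the initial division.
Dividing 1 in proportion to weights (total weight 2): Jide (weight 1) → 1/2; Chukwudi (weight 1/2) → 1/4; Kehinde (weight 1/2) → 1/4.
Jide is living and takes 1/2.
Chukwudi predeceased; the 1/4 allotted to Chukwudi's branch passes to Chukwudi's issue by representation.
The 1/4 is divided into 4 equal shares of 1/16 among Lanre, Abiodun, Ngozi, Dayo.
Lanre is living and takes 1/16.
Abiodun is living and takes 1/16.
Ngozi is living and takes 1/16.
Dayo predeceased; the 1/16 allotted to Dayo's branch passes to Dayo's issue by representation.
The 1/16 is divided into 2 equal shares of 1/32 among Yetunde, Chidinma.
Yetunde is living and takes 1/32.
Chidinma is living and takes 1/32.
Kehinde predeceased; the 1/4 allotted to Kehinde's branch passes to Kehinde's issue by representation.
The 1/4 is divided into 3 equal shares of 1/12 among Zainab, Temitope, Gbenga.
Zainab predeceased; the 1/12 allotted to Zainab's branch passes to Zainab's issue by representation.
The 1/12 is divided into 2 equal shares of 1/24 among Bankole, Obafemi.
Bankole is living and takes 1/24.
Obafemi is living and takes 1/24.
Temitope is living and takes 1/12.
Gbenga is living and takes 1/12.

Abiodun 1/16; Bankole 1/24; Chidinma 1/32; Gbenga 1/12; Jide 1/2; Lanre 1/16; Ngozi 1/16; Obafemi 1/24; Temitope 1/12; Yetunde 1/32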